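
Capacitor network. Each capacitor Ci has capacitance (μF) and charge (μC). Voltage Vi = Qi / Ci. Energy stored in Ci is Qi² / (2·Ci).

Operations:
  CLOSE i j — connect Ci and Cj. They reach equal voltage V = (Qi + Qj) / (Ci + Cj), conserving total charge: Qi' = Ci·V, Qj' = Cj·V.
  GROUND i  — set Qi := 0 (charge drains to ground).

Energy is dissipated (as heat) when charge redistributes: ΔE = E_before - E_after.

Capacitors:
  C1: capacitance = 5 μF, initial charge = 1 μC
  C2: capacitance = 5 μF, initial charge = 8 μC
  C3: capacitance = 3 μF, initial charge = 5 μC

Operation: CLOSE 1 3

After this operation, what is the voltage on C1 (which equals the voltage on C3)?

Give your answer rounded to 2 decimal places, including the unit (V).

Initial: C1(5μF, Q=1μC, V=0.20V), C2(5μF, Q=8μC, V=1.60V), C3(3μF, Q=5μC, V=1.67V)
Op 1: CLOSE 1-3: Q_total=6.00, C_total=8.00, V=0.75; Q1=3.75, Q3=2.25; dissipated=2.017

Answer: 0.75 V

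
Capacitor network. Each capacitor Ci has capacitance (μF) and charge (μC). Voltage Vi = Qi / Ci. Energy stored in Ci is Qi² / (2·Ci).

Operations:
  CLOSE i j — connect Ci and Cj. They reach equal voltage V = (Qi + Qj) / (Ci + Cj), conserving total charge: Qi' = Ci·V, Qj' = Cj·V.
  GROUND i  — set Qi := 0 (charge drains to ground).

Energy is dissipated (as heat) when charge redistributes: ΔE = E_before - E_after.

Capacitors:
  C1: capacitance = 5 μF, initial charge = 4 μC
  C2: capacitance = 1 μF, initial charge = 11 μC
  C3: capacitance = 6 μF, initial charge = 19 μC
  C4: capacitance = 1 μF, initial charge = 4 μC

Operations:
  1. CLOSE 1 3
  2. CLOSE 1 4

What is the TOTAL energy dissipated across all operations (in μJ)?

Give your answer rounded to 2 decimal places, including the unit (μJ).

Initial: C1(5μF, Q=4μC, V=0.80V), C2(1μF, Q=11μC, V=11.00V), C3(6μF, Q=19μC, V=3.17V), C4(1μF, Q=4μC, V=4.00V)
Op 1: CLOSE 1-3: Q_total=23.00, C_total=11.00, V=2.09; Q1=10.45, Q3=12.55; dissipated=7.638
Op 2: CLOSE 1-4: Q_total=14.45, C_total=6.00, V=2.41; Q1=12.05, Q4=2.41; dissipated=1.519
Total dissipated: 9.156 μJ

Answer: 9.16 μJ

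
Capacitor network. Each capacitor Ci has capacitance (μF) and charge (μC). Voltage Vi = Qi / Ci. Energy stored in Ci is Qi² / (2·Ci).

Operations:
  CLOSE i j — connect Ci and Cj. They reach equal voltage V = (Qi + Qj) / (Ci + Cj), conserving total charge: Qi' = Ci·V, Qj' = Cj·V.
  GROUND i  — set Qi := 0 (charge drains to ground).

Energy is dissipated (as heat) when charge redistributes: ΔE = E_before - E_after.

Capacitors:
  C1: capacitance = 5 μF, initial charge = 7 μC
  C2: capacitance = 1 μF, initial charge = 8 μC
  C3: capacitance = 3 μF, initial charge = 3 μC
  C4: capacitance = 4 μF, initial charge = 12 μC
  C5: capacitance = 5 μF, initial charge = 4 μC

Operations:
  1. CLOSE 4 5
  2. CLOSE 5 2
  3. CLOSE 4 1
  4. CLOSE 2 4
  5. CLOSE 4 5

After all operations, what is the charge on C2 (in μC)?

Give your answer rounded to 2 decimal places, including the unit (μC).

Answer: 1.82 μC

Derivation:
Initial: C1(5μF, Q=7μC, V=1.40V), C2(1μF, Q=8μC, V=8.00V), C3(3μF, Q=3μC, V=1.00V), C4(4μF, Q=12μC, V=3.00V), C5(5μF, Q=4μC, V=0.80V)
Op 1: CLOSE 4-5: Q_total=16.00, C_total=9.00, V=1.78; Q4=7.11, Q5=8.89; dissipated=5.378
Op 2: CLOSE 5-2: Q_total=16.89, C_total=6.00, V=2.81; Q5=14.07, Q2=2.81; dissipated=16.132
Op 3: CLOSE 4-1: Q_total=14.11, C_total=9.00, V=1.57; Q4=6.27, Q1=7.84; dissipated=0.159
Op 4: CLOSE 2-4: Q_total=9.09, C_total=5.00, V=1.82; Q2=1.82, Q4=7.27; dissipated=0.622
Op 5: CLOSE 4-5: Q_total=21.34, C_total=9.00, V=2.37; Q4=9.49, Q5=11.86; dissipated=1.106
Final charges: Q1=7.84, Q2=1.82, Q3=3.00, Q4=9.49, Q5=11.86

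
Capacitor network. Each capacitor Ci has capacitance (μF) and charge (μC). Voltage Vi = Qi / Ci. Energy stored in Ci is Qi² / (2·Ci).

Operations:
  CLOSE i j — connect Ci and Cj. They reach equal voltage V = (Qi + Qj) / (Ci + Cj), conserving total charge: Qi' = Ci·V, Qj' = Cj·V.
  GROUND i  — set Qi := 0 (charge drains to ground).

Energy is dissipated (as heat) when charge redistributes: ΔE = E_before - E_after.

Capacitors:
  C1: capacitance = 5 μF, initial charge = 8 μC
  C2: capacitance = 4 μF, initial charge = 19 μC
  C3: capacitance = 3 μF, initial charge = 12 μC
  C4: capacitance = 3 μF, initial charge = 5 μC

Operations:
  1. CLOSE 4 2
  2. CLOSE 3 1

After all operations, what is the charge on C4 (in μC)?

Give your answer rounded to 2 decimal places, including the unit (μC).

Answer: 10.29 μC

Derivation:
Initial: C1(5μF, Q=8μC, V=1.60V), C2(4μF, Q=19μC, V=4.75V), C3(3μF, Q=12μC, V=4.00V), C4(3μF, Q=5μC, V=1.67V)
Op 1: CLOSE 4-2: Q_total=24.00, C_total=7.00, V=3.43; Q4=10.29, Q2=13.71; dissipated=8.149
Op 2: CLOSE 3-1: Q_total=20.00, C_total=8.00, V=2.50; Q3=7.50, Q1=12.50; dissipated=5.400
Final charges: Q1=12.50, Q2=13.71, Q3=7.50, Q4=10.29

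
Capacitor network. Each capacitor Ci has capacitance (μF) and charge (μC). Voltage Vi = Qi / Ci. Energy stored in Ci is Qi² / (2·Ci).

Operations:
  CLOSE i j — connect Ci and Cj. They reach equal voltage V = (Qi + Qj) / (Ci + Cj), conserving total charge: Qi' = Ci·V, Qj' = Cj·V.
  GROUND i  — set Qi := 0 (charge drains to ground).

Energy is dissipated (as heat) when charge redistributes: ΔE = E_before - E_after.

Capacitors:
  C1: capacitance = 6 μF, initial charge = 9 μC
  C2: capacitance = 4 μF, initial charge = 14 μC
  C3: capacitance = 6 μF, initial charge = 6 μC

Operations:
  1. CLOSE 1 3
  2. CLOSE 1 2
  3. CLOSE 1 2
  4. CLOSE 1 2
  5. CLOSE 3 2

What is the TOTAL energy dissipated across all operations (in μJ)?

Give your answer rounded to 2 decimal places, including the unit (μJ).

Initial: C1(6μF, Q=9μC, V=1.50V), C2(4μF, Q=14μC, V=3.50V), C3(6μF, Q=6μC, V=1.00V)
Op 1: CLOSE 1-3: Q_total=15.00, C_total=12.00, V=1.25; Q1=7.50, Q3=7.50; dissipated=0.375
Op 2: CLOSE 1-2: Q_total=21.50, C_total=10.00, V=2.15; Q1=12.90, Q2=8.60; dissipated=6.075
Op 3: CLOSE 1-2: Q_total=21.50, C_total=10.00, V=2.15; Q1=12.90, Q2=8.60; dissipated=0.000
Op 4: CLOSE 1-2: Q_total=21.50, C_total=10.00, V=2.15; Q1=12.90, Q2=8.60; dissipated=0.000
Op 5: CLOSE 3-2: Q_total=16.10, C_total=10.00, V=1.61; Q3=9.66, Q2=6.44; dissipated=0.972
Total dissipated: 7.422 μJ

Answer: 7.42 μJ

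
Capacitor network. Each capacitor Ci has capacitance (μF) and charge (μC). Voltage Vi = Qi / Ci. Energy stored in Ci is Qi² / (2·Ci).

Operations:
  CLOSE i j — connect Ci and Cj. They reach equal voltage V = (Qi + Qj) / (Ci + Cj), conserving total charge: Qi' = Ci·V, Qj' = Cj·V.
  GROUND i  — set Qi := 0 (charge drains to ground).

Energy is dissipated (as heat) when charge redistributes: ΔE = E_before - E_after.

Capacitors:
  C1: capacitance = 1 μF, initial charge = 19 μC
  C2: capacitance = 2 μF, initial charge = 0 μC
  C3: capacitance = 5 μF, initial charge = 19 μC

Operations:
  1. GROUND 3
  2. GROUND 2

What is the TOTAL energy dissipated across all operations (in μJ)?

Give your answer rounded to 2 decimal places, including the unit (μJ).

Initial: C1(1μF, Q=19μC, V=19.00V), C2(2μF, Q=0μC, V=0.00V), C3(5μF, Q=19μC, V=3.80V)
Op 1: GROUND 3: Q3=0; energy lost=36.100
Op 2: GROUND 2: Q2=0; energy lost=0.000
Total dissipated: 36.100 μJ

Answer: 36.10 μJ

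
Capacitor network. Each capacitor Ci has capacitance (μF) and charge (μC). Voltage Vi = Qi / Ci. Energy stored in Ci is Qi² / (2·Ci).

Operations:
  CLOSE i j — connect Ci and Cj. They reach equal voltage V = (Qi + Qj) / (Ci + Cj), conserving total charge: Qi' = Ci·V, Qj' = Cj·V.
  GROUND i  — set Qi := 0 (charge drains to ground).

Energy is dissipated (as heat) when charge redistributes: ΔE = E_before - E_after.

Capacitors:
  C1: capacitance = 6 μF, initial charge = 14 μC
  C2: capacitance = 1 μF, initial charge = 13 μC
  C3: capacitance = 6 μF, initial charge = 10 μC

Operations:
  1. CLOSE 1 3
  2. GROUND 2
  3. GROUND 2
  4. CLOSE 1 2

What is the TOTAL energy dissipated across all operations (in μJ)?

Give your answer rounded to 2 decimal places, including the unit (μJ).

Answer: 86.88 μJ

Derivation:
Initial: C1(6μF, Q=14μC, V=2.33V), C2(1μF, Q=13μC, V=13.00V), C3(6μF, Q=10μC, V=1.67V)
Op 1: CLOSE 1-3: Q_total=24.00, C_total=12.00, V=2.00; Q1=12.00, Q3=12.00; dissipated=0.667
Op 2: GROUND 2: Q2=0; energy lost=84.500
Op 3: GROUND 2: Q2=0; energy lost=0.000
Op 4: CLOSE 1-2: Q_total=12.00, C_total=7.00, V=1.71; Q1=10.29, Q2=1.71; dissipated=1.714
Total dissipated: 86.881 μJ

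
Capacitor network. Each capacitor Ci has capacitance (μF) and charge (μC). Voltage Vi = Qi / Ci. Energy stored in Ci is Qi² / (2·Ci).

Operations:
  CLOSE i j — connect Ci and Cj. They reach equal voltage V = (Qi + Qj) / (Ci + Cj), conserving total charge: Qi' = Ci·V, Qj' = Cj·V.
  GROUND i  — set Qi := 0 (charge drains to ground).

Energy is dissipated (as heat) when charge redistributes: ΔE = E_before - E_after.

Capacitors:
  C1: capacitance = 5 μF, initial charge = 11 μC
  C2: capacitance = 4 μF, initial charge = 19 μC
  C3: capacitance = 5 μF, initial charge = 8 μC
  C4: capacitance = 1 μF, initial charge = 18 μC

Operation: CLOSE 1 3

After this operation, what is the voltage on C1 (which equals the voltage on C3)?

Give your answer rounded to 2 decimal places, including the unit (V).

Answer: 1.90 V

Derivation:
Initial: C1(5μF, Q=11μC, V=2.20V), C2(4μF, Q=19μC, V=4.75V), C3(5μF, Q=8μC, V=1.60V), C4(1μF, Q=18μC, V=18.00V)
Op 1: CLOSE 1-3: Q_total=19.00, C_total=10.00, V=1.90; Q1=9.50, Q3=9.50; dissipated=0.450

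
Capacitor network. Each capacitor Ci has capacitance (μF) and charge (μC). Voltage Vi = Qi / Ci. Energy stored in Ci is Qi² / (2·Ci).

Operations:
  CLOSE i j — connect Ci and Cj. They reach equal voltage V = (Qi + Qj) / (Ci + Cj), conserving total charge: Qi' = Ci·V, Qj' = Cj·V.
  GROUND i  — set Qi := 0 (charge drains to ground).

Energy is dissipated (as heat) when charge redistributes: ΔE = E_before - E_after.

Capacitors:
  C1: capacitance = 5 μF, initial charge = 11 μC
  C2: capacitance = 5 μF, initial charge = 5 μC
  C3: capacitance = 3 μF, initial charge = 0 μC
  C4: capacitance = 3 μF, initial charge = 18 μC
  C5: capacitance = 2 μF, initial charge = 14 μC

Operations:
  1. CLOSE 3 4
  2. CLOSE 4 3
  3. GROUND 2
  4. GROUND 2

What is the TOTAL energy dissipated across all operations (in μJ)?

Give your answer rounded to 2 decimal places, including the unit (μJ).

Initial: C1(5μF, Q=11μC, V=2.20V), C2(5μF, Q=5μC, V=1.00V), C3(3μF, Q=0μC, V=0.00V), C4(3μF, Q=18μC, V=6.00V), C5(2μF, Q=14μC, V=7.00V)
Op 1: CLOSE 3-4: Q_total=18.00, C_total=6.00, V=3.00; Q3=9.00, Q4=9.00; dissipated=27.000
Op 2: CLOSE 4-3: Q_total=18.00, C_total=6.00, V=3.00; Q4=9.00, Q3=9.00; dissipated=0.000
Op 3: GROUND 2: Q2=0; energy lost=2.500
Op 4: GROUND 2: Q2=0; energy lost=0.000
Total dissipated: 29.500 μJ

Answer: 29.50 μJ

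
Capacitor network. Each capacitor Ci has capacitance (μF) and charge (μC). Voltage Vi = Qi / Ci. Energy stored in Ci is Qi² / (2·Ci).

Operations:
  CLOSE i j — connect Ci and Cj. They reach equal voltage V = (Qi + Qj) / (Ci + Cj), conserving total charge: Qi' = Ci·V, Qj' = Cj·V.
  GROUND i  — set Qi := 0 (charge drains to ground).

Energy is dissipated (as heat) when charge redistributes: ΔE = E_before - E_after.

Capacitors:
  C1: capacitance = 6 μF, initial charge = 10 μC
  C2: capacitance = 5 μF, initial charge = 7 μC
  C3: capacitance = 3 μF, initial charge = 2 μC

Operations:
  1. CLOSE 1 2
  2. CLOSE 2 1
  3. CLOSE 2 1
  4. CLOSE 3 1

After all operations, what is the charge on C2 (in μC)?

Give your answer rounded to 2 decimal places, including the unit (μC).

Initial: C1(6μF, Q=10μC, V=1.67V), C2(5μF, Q=7μC, V=1.40V), C3(3μF, Q=2μC, V=0.67V)
Op 1: CLOSE 1-2: Q_total=17.00, C_total=11.00, V=1.55; Q1=9.27, Q2=7.73; dissipated=0.097
Op 2: CLOSE 2-1: Q_total=17.00, C_total=11.00, V=1.55; Q2=7.73, Q1=9.27; dissipated=0.000
Op 3: CLOSE 2-1: Q_total=17.00, C_total=11.00, V=1.55; Q2=7.73, Q1=9.27; dissipated=0.000
Op 4: CLOSE 3-1: Q_total=11.27, C_total=9.00, V=1.25; Q3=3.76, Q1=7.52; dissipated=0.772
Final charges: Q1=7.52, Q2=7.73, Q3=3.76

Answer: 7.73 μC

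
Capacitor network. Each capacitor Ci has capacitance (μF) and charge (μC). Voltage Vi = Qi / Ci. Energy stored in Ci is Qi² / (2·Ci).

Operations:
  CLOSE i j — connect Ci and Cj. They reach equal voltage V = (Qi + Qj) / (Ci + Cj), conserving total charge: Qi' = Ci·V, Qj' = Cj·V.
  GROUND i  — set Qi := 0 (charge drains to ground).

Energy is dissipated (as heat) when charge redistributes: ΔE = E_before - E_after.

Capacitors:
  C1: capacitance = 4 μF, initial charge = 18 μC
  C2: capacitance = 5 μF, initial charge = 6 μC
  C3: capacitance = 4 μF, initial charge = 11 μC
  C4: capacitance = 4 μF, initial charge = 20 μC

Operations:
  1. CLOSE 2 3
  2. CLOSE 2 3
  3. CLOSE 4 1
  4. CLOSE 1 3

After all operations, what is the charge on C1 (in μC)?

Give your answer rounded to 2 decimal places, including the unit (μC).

Answer: 13.28 μC

Derivation:
Initial: C1(4μF, Q=18μC, V=4.50V), C2(5μF, Q=6μC, V=1.20V), C3(4μF, Q=11μC, V=2.75V), C4(4μF, Q=20μC, V=5.00V)
Op 1: CLOSE 2-3: Q_total=17.00, C_total=9.00, V=1.89; Q2=9.44, Q3=7.56; dissipated=2.669
Op 2: CLOSE 2-3: Q_total=17.00, C_total=9.00, V=1.89; Q2=9.44, Q3=7.56; dissipated=0.000
Op 3: CLOSE 4-1: Q_total=38.00, C_total=8.00, V=4.75; Q4=19.00, Q1=19.00; dissipated=0.250
Op 4: CLOSE 1-3: Q_total=26.56, C_total=8.00, V=3.32; Q1=13.28, Q3=13.28; dissipated=8.186
Final charges: Q1=13.28, Q2=9.44, Q3=13.28, Q4=19.00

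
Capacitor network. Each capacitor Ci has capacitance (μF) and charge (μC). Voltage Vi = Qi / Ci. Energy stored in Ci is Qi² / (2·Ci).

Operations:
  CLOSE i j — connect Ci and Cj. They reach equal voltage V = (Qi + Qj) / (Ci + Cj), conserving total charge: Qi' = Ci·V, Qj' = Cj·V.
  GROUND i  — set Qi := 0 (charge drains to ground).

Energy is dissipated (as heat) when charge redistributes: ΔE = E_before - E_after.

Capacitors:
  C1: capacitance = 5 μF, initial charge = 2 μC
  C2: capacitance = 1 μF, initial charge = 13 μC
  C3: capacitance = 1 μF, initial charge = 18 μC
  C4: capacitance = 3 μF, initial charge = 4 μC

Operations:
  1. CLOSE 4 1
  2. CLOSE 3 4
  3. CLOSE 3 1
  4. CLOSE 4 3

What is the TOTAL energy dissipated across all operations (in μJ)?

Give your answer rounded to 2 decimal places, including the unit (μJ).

Initial: C1(5μF, Q=2μC, V=0.40V), C2(1μF, Q=13μC, V=13.00V), C3(1μF, Q=18μC, V=18.00V), C4(3μF, Q=4μC, V=1.33V)
Op 1: CLOSE 4-1: Q_total=6.00, C_total=8.00, V=0.75; Q4=2.25, Q1=3.75; dissipated=0.817
Op 2: CLOSE 3-4: Q_total=20.25, C_total=4.00, V=5.06; Q3=5.06, Q4=15.19; dissipated=111.586
Op 3: CLOSE 3-1: Q_total=8.81, C_total=6.00, V=1.47; Q3=1.47, Q1=7.34; dissipated=7.749
Op 4: CLOSE 4-3: Q_total=16.66, C_total=4.00, V=4.16; Q4=12.49, Q3=4.16; dissipated=4.843
Total dissipated: 124.995 μJ

Answer: 124.99 μJ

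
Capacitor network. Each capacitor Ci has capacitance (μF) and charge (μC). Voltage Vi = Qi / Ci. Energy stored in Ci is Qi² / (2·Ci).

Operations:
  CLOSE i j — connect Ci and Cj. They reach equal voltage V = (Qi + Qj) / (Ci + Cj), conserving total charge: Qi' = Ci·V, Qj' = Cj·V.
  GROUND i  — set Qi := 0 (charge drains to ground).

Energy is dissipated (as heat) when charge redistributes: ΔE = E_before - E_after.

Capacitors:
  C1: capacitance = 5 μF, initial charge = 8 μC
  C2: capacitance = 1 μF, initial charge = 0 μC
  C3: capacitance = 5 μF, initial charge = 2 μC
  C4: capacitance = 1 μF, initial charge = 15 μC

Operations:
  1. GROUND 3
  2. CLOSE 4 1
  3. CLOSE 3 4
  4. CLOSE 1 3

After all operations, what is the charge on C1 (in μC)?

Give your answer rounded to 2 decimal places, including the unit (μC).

Answer: 11.18 μC

Derivation:
Initial: C1(5μF, Q=8μC, V=1.60V), C2(1μF, Q=0μC, V=0.00V), C3(5μF, Q=2μC, V=0.40V), C4(1μF, Q=15μC, V=15.00V)
Op 1: GROUND 3: Q3=0; energy lost=0.400
Op 2: CLOSE 4-1: Q_total=23.00, C_total=6.00, V=3.83; Q4=3.83, Q1=19.17; dissipated=74.817
Op 3: CLOSE 3-4: Q_total=3.83, C_total=6.00, V=0.64; Q3=3.19, Q4=0.64; dissipated=6.123
Op 4: CLOSE 1-3: Q_total=22.36, C_total=10.00, V=2.24; Q1=11.18, Q3=11.18; dissipated=12.756
Final charges: Q1=11.18, Q2=0.00, Q3=11.18, Q4=0.64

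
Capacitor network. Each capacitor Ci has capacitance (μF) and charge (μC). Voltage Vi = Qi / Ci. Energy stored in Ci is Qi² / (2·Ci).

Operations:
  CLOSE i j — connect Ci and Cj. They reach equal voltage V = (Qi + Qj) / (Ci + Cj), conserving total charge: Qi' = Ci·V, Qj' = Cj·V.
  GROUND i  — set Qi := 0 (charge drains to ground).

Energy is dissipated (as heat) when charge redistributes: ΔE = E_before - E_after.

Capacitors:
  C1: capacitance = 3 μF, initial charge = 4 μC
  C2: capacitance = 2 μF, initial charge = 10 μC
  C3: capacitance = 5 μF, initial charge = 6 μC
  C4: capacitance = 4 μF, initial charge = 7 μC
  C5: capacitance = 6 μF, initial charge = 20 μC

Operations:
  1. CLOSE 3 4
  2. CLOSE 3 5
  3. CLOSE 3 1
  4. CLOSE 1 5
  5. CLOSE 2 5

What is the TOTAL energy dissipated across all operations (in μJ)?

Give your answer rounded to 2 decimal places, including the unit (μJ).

Answer: 11.94 μJ

Derivation:
Initial: C1(3μF, Q=4μC, V=1.33V), C2(2μF, Q=10μC, V=5.00V), C3(5μF, Q=6μC, V=1.20V), C4(4μF, Q=7μC, V=1.75V), C5(6μF, Q=20μC, V=3.33V)
Op 1: CLOSE 3-4: Q_total=13.00, C_total=9.00, V=1.44; Q3=7.22, Q4=5.78; dissipated=0.336
Op 2: CLOSE 3-5: Q_total=27.22, C_total=11.00, V=2.47; Q3=12.37, Q5=14.85; dissipated=4.865
Op 3: CLOSE 3-1: Q_total=16.37, C_total=8.00, V=2.05; Q3=10.23, Q1=6.14; dissipated=1.221
Op 4: CLOSE 1-5: Q_total=20.99, C_total=9.00, V=2.33; Q1=7.00, Q5=13.99; dissipated=0.183
Op 5: CLOSE 2-5: Q_total=23.99, C_total=8.00, V=3.00; Q2=6.00, Q5=17.99; dissipated=5.338
Total dissipated: 11.944 μJ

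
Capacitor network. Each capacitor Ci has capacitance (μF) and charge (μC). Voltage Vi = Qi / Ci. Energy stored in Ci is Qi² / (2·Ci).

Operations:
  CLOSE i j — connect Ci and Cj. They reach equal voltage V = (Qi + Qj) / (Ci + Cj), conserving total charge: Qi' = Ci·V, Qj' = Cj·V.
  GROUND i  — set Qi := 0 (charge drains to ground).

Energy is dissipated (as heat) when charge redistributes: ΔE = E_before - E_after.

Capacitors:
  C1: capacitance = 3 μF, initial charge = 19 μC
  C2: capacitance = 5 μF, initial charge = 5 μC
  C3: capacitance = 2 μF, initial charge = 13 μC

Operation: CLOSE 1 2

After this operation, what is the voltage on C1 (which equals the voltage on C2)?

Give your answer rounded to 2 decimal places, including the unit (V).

Answer: 3.00 V

Derivation:
Initial: C1(3μF, Q=19μC, V=6.33V), C2(5μF, Q=5μC, V=1.00V), C3(2μF, Q=13μC, V=6.50V)
Op 1: CLOSE 1-2: Q_total=24.00, C_total=8.00, V=3.00; Q1=9.00, Q2=15.00; dissipated=26.667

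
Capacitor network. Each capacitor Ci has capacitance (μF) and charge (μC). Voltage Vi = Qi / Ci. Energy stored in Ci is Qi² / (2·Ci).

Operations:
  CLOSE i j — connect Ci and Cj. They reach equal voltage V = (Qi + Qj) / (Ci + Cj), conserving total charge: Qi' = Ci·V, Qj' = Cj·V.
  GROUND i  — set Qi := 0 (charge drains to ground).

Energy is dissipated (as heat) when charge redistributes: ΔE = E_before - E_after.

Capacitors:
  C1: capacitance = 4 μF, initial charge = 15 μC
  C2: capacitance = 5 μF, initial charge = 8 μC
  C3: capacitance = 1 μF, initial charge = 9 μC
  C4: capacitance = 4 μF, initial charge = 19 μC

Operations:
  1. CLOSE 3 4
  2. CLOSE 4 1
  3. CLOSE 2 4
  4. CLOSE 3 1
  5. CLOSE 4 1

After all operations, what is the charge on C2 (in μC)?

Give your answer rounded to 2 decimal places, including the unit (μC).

Initial: C1(4μF, Q=15μC, V=3.75V), C2(5μF, Q=8μC, V=1.60V), C3(1μF, Q=9μC, V=9.00V), C4(4μF, Q=19μC, V=4.75V)
Op 1: CLOSE 3-4: Q_total=28.00, C_total=5.00, V=5.60; Q3=5.60, Q4=22.40; dissipated=7.225
Op 2: CLOSE 4-1: Q_total=37.40, C_total=8.00, V=4.67; Q4=18.70, Q1=18.70; dissipated=3.422
Op 3: CLOSE 2-4: Q_total=26.70, C_total=9.00, V=2.97; Q2=14.83, Q4=11.87; dissipated=10.506
Op 4: CLOSE 3-1: Q_total=24.30, C_total=5.00, V=4.86; Q3=4.86, Q1=19.44; dissipated=0.342
Op 5: CLOSE 4-1: Q_total=31.31, C_total=8.00, V=3.91; Q4=15.65, Q1=15.65; dissipated=3.585
Final charges: Q1=15.65, Q2=14.83, Q3=4.86, Q4=15.65

Answer: 14.83 μC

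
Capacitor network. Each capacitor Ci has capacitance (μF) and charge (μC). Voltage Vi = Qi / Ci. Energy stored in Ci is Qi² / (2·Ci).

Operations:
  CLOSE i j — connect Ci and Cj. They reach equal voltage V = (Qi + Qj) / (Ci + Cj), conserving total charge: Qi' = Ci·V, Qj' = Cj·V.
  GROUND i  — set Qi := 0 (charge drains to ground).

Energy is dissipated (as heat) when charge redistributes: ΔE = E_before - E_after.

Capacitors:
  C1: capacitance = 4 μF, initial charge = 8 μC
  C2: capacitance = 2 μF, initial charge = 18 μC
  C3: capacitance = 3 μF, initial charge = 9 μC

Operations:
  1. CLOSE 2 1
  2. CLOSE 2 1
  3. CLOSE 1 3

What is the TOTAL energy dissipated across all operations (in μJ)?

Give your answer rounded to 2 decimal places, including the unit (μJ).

Initial: C1(4μF, Q=8μC, V=2.00V), C2(2μF, Q=18μC, V=9.00V), C3(3μF, Q=9μC, V=3.00V)
Op 1: CLOSE 2-1: Q_total=26.00, C_total=6.00, V=4.33; Q2=8.67, Q1=17.33; dissipated=32.667
Op 2: CLOSE 2-1: Q_total=26.00, C_total=6.00, V=4.33; Q2=8.67, Q1=17.33; dissipated=0.000
Op 3: CLOSE 1-3: Q_total=26.33, C_total=7.00, V=3.76; Q1=15.05, Q3=11.29; dissipated=1.524
Total dissipated: 34.190 μJ

Answer: 34.19 μJ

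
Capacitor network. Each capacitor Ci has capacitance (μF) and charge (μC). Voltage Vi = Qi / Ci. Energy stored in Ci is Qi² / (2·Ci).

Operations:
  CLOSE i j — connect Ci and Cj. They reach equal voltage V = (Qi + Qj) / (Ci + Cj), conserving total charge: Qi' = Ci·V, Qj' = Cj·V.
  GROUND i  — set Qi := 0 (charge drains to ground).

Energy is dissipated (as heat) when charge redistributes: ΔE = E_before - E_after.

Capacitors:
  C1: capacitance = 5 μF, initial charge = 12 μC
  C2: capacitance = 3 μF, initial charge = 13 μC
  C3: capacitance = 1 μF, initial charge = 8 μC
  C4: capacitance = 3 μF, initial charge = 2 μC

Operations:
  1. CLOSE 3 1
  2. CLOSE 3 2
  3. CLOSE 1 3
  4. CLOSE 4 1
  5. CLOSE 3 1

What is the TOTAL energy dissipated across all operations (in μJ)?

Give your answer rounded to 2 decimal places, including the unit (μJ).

Answer: 21.44 μJ

Derivation:
Initial: C1(5μF, Q=12μC, V=2.40V), C2(3μF, Q=13μC, V=4.33V), C3(1μF, Q=8μC, V=8.00V), C4(3μF, Q=2μC, V=0.67V)
Op 1: CLOSE 3-1: Q_total=20.00, C_total=6.00, V=3.33; Q3=3.33, Q1=16.67; dissipated=13.067
Op 2: CLOSE 3-2: Q_total=16.33, C_total=4.00, V=4.08; Q3=4.08, Q2=12.25; dissipated=0.375
Op 3: CLOSE 1-3: Q_total=20.75, C_total=6.00, V=3.46; Q1=17.29, Q3=3.46; dissipated=0.234
Op 4: CLOSE 4-1: Q_total=19.29, C_total=8.00, V=2.41; Q4=7.23, Q1=12.06; dissipated=7.306
Op 5: CLOSE 3-1: Q_total=15.52, C_total=6.00, V=2.59; Q3=2.59, Q1=12.93; dissipated=0.457
Total dissipated: 21.439 μJ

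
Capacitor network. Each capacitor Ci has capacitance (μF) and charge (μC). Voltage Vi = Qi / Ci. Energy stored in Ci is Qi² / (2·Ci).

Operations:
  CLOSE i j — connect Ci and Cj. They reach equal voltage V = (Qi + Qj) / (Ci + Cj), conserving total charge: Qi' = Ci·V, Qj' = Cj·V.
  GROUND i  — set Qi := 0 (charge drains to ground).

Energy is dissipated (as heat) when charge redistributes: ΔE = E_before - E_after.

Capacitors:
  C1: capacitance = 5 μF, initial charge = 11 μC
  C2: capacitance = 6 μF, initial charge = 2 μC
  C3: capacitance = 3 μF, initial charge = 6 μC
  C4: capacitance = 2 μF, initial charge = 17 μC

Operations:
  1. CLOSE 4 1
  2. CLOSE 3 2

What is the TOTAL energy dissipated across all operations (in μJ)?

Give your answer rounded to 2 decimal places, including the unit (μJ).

Answer: 31.13 μJ

Derivation:
Initial: C1(5μF, Q=11μC, V=2.20V), C2(6μF, Q=2μC, V=0.33V), C3(3μF, Q=6μC, V=2.00V), C4(2μF, Q=17μC, V=8.50V)
Op 1: CLOSE 4-1: Q_total=28.00, C_total=7.00, V=4.00; Q4=8.00, Q1=20.00; dissipated=28.350
Op 2: CLOSE 3-2: Q_total=8.00, C_total=9.00, V=0.89; Q3=2.67, Q2=5.33; dissipated=2.778
Total dissipated: 31.128 μJ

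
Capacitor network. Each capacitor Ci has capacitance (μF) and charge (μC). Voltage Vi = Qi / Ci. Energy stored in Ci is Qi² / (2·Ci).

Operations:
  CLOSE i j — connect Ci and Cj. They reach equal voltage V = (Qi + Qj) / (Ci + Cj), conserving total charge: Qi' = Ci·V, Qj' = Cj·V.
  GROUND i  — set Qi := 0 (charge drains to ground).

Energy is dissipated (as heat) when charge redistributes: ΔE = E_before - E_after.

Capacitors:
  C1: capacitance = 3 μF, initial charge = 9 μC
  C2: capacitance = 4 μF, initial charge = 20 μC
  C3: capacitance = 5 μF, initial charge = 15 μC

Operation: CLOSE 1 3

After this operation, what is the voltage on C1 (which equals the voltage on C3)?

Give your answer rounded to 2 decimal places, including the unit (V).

Answer: 3.00 V

Derivation:
Initial: C1(3μF, Q=9μC, V=3.00V), C2(4μF, Q=20μC, V=5.00V), C3(5μF, Q=15μC, V=3.00V)
Op 1: CLOSE 1-3: Q_total=24.00, C_total=8.00, V=3.00; Q1=9.00, Q3=15.00; dissipated=0.000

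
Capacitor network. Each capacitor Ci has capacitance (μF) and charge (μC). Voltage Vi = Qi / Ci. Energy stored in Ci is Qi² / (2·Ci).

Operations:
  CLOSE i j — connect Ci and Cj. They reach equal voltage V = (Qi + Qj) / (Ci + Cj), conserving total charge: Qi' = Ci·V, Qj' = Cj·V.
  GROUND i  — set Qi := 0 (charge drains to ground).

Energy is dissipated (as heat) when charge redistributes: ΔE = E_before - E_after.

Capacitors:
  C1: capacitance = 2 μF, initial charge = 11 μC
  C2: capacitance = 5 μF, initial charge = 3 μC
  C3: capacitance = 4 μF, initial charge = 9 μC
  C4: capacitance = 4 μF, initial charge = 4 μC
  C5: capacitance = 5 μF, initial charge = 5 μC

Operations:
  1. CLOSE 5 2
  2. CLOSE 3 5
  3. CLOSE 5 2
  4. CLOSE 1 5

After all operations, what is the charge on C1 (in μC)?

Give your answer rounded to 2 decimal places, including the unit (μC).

Initial: C1(2μF, Q=11μC, V=5.50V), C2(5μF, Q=3μC, V=0.60V), C3(4μF, Q=9μC, V=2.25V), C4(4μF, Q=4μC, V=1.00V), C5(5μF, Q=5μC, V=1.00V)
Op 1: CLOSE 5-2: Q_total=8.00, C_total=10.00, V=0.80; Q5=4.00, Q2=4.00; dissipated=0.200
Op 2: CLOSE 3-5: Q_total=13.00, C_total=9.00, V=1.44; Q3=5.78, Q5=7.22; dissipated=2.336
Op 3: CLOSE 5-2: Q_total=11.22, C_total=10.00, V=1.12; Q5=5.61, Q2=5.61; dissipated=0.519
Op 4: CLOSE 1-5: Q_total=16.61, C_total=7.00, V=2.37; Q1=4.75, Q5=11.87; dissipated=13.689
Final charges: Q1=4.75, Q2=5.61, Q3=5.78, Q4=4.00, Q5=11.87

Answer: 4.75 μC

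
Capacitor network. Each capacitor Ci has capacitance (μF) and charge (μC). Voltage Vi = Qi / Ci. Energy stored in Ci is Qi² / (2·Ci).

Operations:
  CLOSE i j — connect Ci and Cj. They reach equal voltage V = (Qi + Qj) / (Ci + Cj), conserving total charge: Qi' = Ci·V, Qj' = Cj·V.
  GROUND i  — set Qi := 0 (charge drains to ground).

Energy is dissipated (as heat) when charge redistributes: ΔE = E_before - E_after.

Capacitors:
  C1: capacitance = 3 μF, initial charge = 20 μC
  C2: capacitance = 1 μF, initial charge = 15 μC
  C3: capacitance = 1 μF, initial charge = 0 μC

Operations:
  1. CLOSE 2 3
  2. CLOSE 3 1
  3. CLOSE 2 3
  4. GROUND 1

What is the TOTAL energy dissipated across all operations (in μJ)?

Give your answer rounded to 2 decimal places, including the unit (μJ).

Answer: 127.51 μJ

Derivation:
Initial: C1(3μF, Q=20μC, V=6.67V), C2(1μF, Q=15μC, V=15.00V), C3(1μF, Q=0μC, V=0.00V)
Op 1: CLOSE 2-3: Q_total=15.00, C_total=2.00, V=7.50; Q2=7.50, Q3=7.50; dissipated=56.250
Op 2: CLOSE 3-1: Q_total=27.50, C_total=4.00, V=6.88; Q3=6.88, Q1=20.62; dissipated=0.260
Op 3: CLOSE 2-3: Q_total=14.38, C_total=2.00, V=7.19; Q2=7.19, Q3=7.19; dissipated=0.098
Op 4: GROUND 1: Q1=0; energy lost=70.898
Total dissipated: 127.507 μJ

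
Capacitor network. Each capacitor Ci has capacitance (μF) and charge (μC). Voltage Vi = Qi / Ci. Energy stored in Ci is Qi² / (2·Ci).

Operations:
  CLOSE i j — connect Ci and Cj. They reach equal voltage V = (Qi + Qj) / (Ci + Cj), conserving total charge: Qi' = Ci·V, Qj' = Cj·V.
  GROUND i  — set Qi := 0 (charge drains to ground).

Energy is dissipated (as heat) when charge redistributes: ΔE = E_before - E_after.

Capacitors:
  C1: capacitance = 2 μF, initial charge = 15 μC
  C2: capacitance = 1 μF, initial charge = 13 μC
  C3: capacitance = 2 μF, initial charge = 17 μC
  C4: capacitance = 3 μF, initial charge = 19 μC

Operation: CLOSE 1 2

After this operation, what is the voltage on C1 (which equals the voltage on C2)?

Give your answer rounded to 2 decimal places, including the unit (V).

Answer: 9.33 V

Derivation:
Initial: C1(2μF, Q=15μC, V=7.50V), C2(1μF, Q=13μC, V=13.00V), C3(2μF, Q=17μC, V=8.50V), C4(3μF, Q=19μC, V=6.33V)
Op 1: CLOSE 1-2: Q_total=28.00, C_total=3.00, V=9.33; Q1=18.67, Q2=9.33; dissipated=10.083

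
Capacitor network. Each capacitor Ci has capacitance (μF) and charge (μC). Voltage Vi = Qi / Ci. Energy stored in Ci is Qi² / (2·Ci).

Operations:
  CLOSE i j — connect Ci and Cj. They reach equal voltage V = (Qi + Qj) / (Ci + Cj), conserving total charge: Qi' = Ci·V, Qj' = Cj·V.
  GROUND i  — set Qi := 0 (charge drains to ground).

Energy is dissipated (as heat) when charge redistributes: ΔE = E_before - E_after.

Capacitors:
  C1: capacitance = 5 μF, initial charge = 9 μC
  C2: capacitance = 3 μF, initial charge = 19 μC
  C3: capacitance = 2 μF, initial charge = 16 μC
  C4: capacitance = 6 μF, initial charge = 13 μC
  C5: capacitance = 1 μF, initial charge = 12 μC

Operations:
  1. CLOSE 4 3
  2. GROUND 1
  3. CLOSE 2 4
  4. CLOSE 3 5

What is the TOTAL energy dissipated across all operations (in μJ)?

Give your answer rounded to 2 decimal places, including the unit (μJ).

Initial: C1(5μF, Q=9μC, V=1.80V), C2(3μF, Q=19μC, V=6.33V), C3(2μF, Q=16μC, V=8.00V), C4(6μF, Q=13μC, V=2.17V), C5(1μF, Q=12μC, V=12.00V)
Op 1: CLOSE 4-3: Q_total=29.00, C_total=8.00, V=3.62; Q4=21.75, Q3=7.25; dissipated=25.521
Op 2: GROUND 1: Q1=0; energy lost=8.100
Op 3: CLOSE 2-4: Q_total=40.75, C_total=9.00, V=4.53; Q2=13.58, Q4=27.17; dissipated=7.335
Op 4: CLOSE 3-5: Q_total=19.25, C_total=3.00, V=6.42; Q3=12.83, Q5=6.42; dissipated=23.380
Total dissipated: 64.336 μJ

Answer: 64.34 μJ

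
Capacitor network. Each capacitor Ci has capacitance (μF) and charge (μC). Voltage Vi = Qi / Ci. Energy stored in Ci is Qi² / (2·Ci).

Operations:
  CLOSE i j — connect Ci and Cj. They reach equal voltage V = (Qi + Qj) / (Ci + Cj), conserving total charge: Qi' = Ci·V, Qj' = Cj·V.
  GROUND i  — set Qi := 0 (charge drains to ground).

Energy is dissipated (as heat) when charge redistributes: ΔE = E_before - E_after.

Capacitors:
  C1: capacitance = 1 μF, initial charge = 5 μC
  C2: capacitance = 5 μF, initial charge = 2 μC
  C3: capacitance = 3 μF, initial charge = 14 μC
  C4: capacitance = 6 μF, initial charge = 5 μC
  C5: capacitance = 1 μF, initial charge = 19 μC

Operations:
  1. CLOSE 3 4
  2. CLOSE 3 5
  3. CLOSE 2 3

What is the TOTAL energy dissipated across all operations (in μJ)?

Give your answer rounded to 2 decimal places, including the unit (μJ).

Initial: C1(1μF, Q=5μC, V=5.00V), C2(5μF, Q=2μC, V=0.40V), C3(3μF, Q=14μC, V=4.67V), C4(6μF, Q=5μC, V=0.83V), C5(1μF, Q=19μC, V=19.00V)
Op 1: CLOSE 3-4: Q_total=19.00, C_total=9.00, V=2.11; Q3=6.33, Q4=12.67; dissipated=14.694
Op 2: CLOSE 3-5: Q_total=25.33, C_total=4.00, V=6.33; Q3=19.00, Q5=6.33; dissipated=106.963
Op 3: CLOSE 2-3: Q_total=21.00, C_total=8.00, V=2.62; Q2=13.12, Q3=7.88; dissipated=33.004
Total dissipated: 154.662 μJ

Answer: 154.66 μJ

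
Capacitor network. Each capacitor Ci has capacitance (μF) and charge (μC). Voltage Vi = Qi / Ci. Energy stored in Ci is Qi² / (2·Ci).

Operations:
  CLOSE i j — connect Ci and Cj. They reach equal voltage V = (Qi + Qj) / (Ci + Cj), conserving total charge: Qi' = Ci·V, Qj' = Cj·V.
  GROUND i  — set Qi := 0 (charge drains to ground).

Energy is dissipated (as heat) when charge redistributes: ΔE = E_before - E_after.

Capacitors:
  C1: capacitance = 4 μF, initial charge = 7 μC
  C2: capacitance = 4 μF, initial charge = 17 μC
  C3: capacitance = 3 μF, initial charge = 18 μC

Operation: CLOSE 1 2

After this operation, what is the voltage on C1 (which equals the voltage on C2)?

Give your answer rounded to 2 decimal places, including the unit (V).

Answer: 3.00 V

Derivation:
Initial: C1(4μF, Q=7μC, V=1.75V), C2(4μF, Q=17μC, V=4.25V), C3(3μF, Q=18μC, V=6.00V)
Op 1: CLOSE 1-2: Q_total=24.00, C_total=8.00, V=3.00; Q1=12.00, Q2=12.00; dissipated=6.250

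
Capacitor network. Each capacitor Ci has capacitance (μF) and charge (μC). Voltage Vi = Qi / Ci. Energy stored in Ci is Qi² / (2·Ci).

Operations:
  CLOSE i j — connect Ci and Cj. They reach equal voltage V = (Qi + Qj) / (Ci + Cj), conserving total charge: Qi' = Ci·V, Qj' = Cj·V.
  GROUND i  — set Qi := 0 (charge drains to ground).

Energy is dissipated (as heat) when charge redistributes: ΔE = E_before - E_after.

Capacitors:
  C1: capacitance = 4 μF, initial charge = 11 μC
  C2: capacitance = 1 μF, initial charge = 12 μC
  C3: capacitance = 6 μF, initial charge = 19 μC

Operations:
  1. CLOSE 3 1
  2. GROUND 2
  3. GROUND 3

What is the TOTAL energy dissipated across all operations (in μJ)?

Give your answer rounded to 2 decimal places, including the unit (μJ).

Answer: 99.21 μJ

Derivation:
Initial: C1(4μF, Q=11μC, V=2.75V), C2(1μF, Q=12μC, V=12.00V), C3(6μF, Q=19μC, V=3.17V)
Op 1: CLOSE 3-1: Q_total=30.00, C_total=10.00, V=3.00; Q3=18.00, Q1=12.00; dissipated=0.208
Op 2: GROUND 2: Q2=0; energy lost=72.000
Op 3: GROUND 3: Q3=0; energy lost=27.000
Total dissipated: 99.208 μJ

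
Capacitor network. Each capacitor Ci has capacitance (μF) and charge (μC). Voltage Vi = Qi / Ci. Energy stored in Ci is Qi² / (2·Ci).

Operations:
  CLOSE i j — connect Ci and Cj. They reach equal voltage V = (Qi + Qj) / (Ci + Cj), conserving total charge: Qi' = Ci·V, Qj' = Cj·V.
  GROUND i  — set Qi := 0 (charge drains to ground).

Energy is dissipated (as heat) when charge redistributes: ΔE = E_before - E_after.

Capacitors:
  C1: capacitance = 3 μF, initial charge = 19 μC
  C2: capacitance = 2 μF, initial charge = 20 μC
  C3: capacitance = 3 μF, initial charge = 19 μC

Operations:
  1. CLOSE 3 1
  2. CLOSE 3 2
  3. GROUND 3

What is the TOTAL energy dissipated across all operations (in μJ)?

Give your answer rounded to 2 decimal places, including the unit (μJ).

Answer: 99.33 μJ

Derivation:
Initial: C1(3μF, Q=19μC, V=6.33V), C2(2μF, Q=20μC, V=10.00V), C3(3μF, Q=19μC, V=6.33V)
Op 1: CLOSE 3-1: Q_total=38.00, C_total=6.00, V=6.33; Q3=19.00, Q1=19.00; dissipated=0.000
Op 2: CLOSE 3-2: Q_total=39.00, C_total=5.00, V=7.80; Q3=23.40, Q2=15.60; dissipated=8.067
Op 3: GROUND 3: Q3=0; energy lost=91.260
Total dissipated: 99.327 μJ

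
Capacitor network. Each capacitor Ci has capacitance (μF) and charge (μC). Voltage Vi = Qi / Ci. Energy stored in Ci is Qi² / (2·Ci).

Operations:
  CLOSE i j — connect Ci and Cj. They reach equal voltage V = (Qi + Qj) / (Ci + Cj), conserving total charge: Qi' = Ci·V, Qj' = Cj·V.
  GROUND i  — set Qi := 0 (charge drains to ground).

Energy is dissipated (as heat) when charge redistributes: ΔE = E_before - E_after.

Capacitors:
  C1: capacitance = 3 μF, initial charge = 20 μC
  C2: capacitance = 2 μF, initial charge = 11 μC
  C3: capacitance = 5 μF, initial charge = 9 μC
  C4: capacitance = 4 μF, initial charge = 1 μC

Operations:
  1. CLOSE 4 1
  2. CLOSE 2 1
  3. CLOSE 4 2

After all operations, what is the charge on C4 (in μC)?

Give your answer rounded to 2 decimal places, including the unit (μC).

Answer: 13.33 μC

Derivation:
Initial: C1(3μF, Q=20μC, V=6.67V), C2(2μF, Q=11μC, V=5.50V), C3(5μF, Q=9μC, V=1.80V), C4(4μF, Q=1μC, V=0.25V)
Op 1: CLOSE 4-1: Q_total=21.00, C_total=7.00, V=3.00; Q4=12.00, Q1=9.00; dissipated=35.292
Op 2: CLOSE 2-1: Q_total=20.00, C_total=5.00, V=4.00; Q2=8.00, Q1=12.00; dissipated=3.750
Op 3: CLOSE 4-2: Q_total=20.00, C_total=6.00, V=3.33; Q4=13.33, Q2=6.67; dissipated=0.667
Final charges: Q1=12.00, Q2=6.67, Q3=9.00, Q4=13.33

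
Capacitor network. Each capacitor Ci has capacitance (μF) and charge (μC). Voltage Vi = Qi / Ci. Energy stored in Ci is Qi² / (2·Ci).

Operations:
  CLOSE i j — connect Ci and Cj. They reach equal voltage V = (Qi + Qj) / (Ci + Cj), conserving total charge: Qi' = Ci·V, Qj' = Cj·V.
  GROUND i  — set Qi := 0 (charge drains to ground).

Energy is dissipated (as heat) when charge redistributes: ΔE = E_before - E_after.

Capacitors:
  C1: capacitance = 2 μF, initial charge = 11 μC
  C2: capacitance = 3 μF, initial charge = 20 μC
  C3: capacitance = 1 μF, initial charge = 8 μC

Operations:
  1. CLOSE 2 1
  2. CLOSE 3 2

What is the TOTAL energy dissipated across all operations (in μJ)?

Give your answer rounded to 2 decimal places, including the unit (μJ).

Initial: C1(2μF, Q=11μC, V=5.50V), C2(3μF, Q=20μC, V=6.67V), C3(1μF, Q=8μC, V=8.00V)
Op 1: CLOSE 2-1: Q_total=31.00, C_total=5.00, V=6.20; Q2=18.60, Q1=12.40; dissipated=0.817
Op 2: CLOSE 3-2: Q_total=26.60, C_total=4.00, V=6.65; Q3=6.65, Q2=19.95; dissipated=1.215
Total dissipated: 2.032 μJ

Answer: 2.03 μJ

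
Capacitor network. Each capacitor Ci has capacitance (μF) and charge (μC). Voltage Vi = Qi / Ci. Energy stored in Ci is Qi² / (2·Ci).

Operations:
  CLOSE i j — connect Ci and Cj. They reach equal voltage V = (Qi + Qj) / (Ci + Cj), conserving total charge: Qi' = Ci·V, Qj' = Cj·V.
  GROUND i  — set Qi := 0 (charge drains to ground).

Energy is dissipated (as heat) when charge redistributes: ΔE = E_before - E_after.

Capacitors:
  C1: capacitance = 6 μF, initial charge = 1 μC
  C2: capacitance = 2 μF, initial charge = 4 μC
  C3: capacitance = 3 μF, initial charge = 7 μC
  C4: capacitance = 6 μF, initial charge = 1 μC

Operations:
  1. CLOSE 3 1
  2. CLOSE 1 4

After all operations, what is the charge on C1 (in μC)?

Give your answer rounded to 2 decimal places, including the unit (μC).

Answer: 3.17 μC

Derivation:
Initial: C1(6μF, Q=1μC, V=0.17V), C2(2μF, Q=4μC, V=2.00V), C3(3μF, Q=7μC, V=2.33V), C4(6μF, Q=1μC, V=0.17V)
Op 1: CLOSE 3-1: Q_total=8.00, C_total=9.00, V=0.89; Q3=2.67, Q1=5.33; dissipated=4.694
Op 2: CLOSE 1-4: Q_total=6.33, C_total=12.00, V=0.53; Q1=3.17, Q4=3.17; dissipated=0.782
Final charges: Q1=3.17, Q2=4.00, Q3=2.67, Q4=3.17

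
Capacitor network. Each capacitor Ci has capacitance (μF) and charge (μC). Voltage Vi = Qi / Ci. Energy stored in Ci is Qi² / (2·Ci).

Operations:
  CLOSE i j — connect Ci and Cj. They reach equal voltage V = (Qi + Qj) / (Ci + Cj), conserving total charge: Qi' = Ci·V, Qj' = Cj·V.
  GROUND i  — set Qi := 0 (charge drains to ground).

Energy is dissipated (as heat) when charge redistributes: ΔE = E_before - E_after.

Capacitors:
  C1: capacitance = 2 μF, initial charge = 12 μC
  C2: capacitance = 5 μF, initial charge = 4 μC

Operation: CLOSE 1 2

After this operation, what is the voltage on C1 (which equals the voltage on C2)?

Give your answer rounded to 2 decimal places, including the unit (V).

Answer: 2.29 V

Derivation:
Initial: C1(2μF, Q=12μC, V=6.00V), C2(5μF, Q=4μC, V=0.80V)
Op 1: CLOSE 1-2: Q_total=16.00, C_total=7.00, V=2.29; Q1=4.57, Q2=11.43; dissipated=19.314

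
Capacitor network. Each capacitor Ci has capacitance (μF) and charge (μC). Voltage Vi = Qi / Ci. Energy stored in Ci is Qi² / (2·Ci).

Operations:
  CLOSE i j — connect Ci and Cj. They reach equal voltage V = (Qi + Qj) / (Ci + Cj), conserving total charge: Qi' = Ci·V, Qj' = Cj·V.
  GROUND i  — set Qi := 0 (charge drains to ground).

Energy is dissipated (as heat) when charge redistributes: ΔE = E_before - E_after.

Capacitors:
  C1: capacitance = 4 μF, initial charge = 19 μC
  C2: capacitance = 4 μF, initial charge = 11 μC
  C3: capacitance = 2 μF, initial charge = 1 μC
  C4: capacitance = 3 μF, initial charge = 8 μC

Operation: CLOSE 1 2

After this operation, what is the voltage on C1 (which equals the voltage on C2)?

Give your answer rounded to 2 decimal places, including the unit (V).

Initial: C1(4μF, Q=19μC, V=4.75V), C2(4μF, Q=11μC, V=2.75V), C3(2μF, Q=1μC, V=0.50V), C4(3μF, Q=8μC, V=2.67V)
Op 1: CLOSE 1-2: Q_total=30.00, C_total=8.00, V=3.75; Q1=15.00, Q2=15.00; dissipated=4.000

Answer: 3.75 V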